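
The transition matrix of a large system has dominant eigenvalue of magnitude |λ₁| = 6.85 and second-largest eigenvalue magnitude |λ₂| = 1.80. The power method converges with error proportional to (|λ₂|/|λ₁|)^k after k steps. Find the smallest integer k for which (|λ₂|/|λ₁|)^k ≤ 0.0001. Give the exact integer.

|λ₂/λ₁| = 1.80/6.85 = 0.26277
Need k ≥ ln(0.0001) / ln(0.26277) = -9.2103 / -1.3365 ≈ 6.892
Smallest integer k satisfying the bound: 7

7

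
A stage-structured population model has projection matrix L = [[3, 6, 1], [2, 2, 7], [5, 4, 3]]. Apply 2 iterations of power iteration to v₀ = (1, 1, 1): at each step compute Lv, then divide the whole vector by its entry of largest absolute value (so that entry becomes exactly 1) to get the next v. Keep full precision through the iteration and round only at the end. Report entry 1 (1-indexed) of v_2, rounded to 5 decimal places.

Lv0 = (10.000000, 11.000000, 12.000000); divide by 12.000000 → v1 = (0.833333, 0.916667, 1.000000)
Lv1 = (9.000000, 10.500000, 10.833333); divide by 10.833333 → v2 = (0.830769, 0.969231, 1.000000)
Requested entry of v2: 108/130 = 0.83077

0.83077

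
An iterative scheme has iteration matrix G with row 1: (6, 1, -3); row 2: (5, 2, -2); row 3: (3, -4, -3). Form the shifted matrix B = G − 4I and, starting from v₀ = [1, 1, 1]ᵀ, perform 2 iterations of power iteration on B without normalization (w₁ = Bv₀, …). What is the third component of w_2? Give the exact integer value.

52

B = G − 4I has rows (2, 1, -3); (5, -2, -2); (3, -4, -7)
w1 = Bv₀ = (2·1 + 1·1 + (-3)·1; 5·1 + (-2)·1 + (-2)·1; 3·1 + (-4)·1 + (-7)·1) = (0, 1, -8)
w2 = Bw1 = (2·0 + 1·1 + (-3)·(-8); 5·0 + (-2)·1 + (-2)·(-8); 3·0 + (-4)·1 + (-7)·(-8)) = (25, 14, 52)
Requested component of w2: 52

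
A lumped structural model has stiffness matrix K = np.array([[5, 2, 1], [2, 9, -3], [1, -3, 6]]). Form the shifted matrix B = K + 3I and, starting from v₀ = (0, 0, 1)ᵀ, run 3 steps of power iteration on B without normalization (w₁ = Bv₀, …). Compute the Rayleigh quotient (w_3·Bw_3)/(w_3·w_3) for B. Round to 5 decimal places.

13.39025

B = K + 3I has rows (8, 2, 1); (2, 12, -3); (1, -3, 9)
w1 = Bv₀ = (8·0 + 2·0 + 1·1; 2·0 + 12·0 + (-3)·1; 1·0 + (-3)·0 + 9·1) = (1, -3, 9)
w2 = Bw1 = (8·1 + 2·(-3) + 1·9; 2·1 + 12·(-3) + (-3)·9; 1·1 + (-3)·(-3) + 9·9) = (11, -61, 91)
w3 = Bw2 = (57, -983, 1013)
Bw3 = (-497, -14721, 12123)
w3·Bw3 = 26723013; w3·w3 = 1995707; μ ≈ 26723013/1995707 = 13.39025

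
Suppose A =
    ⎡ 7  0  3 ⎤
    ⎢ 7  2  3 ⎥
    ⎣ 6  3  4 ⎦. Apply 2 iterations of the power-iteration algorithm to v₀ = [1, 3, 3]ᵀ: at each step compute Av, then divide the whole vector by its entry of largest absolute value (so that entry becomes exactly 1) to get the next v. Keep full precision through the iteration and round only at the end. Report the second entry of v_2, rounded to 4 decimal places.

Av0 = (16.00000, 22.00000, 27.00000); divide by 27.00000 → v1 = (0.59259, 0.81481, 1.00000)
Av1 = (7.14815, 8.77778, 10.00000); divide by 10.00000 → v2 = (0.71481, 0.87778, 1.00000)
Requested entry of v2: 237/270 = 0.8778

0.8778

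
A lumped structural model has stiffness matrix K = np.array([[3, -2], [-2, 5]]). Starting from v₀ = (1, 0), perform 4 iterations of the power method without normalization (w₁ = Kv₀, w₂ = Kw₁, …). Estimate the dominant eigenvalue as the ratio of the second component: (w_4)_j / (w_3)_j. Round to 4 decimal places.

w1 = Kv₀ = (3·1 + (-2)·0; (-2)·1 + 5·0) = (3, -2)
w2 = Kw1 = (3·3 + (-2)·(-2); (-2)·3 + 5·(-2)) = (13, -16)
w3 = Kw2 = (71, -106)
w4 = Kw3 = (425, -672)
Ratio at component: -672 / -106 = 6.3396

λ ≈ 6.3396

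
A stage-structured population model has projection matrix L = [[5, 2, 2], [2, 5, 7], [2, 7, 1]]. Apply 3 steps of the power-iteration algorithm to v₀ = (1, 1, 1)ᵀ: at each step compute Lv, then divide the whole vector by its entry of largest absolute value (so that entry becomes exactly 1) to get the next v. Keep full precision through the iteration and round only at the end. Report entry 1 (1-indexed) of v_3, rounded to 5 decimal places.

0.55597

Lv0 = (9.000000, 14.000000, 10.000000); divide by 14.000000 → v1 = (0.642857, 1.000000, 0.714286)
Lv1 = (6.642857, 11.285714, 9.000000); divide by 11.285714 → v2 = (0.588608, 1.000000, 0.797468)
Lv2 = (6.537975, 11.759494, 8.974684); divide by 11.759494 → v3 = (0.555974, 1.000000, 0.763186)
Requested entry of v3: 1033/1858 = 0.55597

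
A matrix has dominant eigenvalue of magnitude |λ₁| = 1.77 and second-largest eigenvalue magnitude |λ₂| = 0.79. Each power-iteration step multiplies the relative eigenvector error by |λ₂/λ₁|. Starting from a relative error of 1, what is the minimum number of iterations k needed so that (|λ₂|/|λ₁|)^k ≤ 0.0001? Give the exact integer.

12

|λ₂/λ₁| = 0.79/1.77 = 0.44633
Need k ≥ ln(0.0001) / ln(0.44633) = -9.2103 / -0.8067 ≈ 11.417
Smallest integer k satisfying the bound: 12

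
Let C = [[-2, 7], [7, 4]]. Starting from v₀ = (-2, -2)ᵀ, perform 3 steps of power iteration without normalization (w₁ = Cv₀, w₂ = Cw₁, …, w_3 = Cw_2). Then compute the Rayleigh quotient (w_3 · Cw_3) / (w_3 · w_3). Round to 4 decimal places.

w1 = Cv₀ = (-10, -22)
w2 = Cw1 = (-134, -158)
w3 = Cw2 = (-838, -1570)
Cw3 = (-9314, -12146)
w3·Cw3 = (-838)·(-9314) + (-1570)·(-12146) = 26874352; w3·w3 = (-838)·(-838) + (-1570)·(-1570) = 3167144
λ ≈ 26874352/3167144 = 8.4854

8.4854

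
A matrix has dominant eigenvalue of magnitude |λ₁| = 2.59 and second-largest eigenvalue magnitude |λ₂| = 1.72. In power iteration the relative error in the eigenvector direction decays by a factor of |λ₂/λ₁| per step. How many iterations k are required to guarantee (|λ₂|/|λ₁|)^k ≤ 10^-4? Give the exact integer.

23

|λ₂/λ₁| = 1.72/2.59 = 0.66409
Need k ≥ ln(10^-4) / ln(0.66409) = -9.2103 / -0.4093 ≈ 22.501
Smallest integer k satisfying the bound: 23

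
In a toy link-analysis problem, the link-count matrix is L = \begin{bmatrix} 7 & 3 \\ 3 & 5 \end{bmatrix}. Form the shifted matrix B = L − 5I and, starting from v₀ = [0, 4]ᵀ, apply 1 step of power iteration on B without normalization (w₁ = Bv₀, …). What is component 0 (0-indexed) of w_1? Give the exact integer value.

B = L − 5I has rows (2, 3); (3, 0)
w1 = Bv₀ = (2·0 + 3·4; 3·0 + 0·4) = (12, 0)
Requested component of w1: 12

12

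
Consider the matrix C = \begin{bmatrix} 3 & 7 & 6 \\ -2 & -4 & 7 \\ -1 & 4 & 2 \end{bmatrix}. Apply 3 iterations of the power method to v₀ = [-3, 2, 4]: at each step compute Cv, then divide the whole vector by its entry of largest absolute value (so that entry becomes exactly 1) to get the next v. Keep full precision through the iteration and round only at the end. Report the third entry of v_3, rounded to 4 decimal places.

Cv0 = (29.00000, 26.00000, 19.00000); divide by 29.00000 → v1 = (1.00000, 0.89655, 0.65517)
Cv1 = (13.20690, -1.00000, 3.89655); divide by 13.20690 → v2 = (1.00000, -0.07572, 0.29504)
Cv2 = (4.24021, 0.36815, -0.71279); divide by 4.24021 → v3 = (1.00000, 0.08682, -0.16810)
Requested entry of v3: -273/1624 = -0.1681

-0.1681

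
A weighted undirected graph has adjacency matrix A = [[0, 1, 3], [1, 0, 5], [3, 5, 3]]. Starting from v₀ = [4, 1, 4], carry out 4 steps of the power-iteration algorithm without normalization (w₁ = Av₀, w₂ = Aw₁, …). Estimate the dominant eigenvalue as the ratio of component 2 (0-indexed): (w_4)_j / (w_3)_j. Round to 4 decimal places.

λ ≈ 8.0473

w1 = Av₀ = (13, 24, 29)
w2 = Aw1 = (111, 158, 246)
w3 = Aw2 = (896, 1341, 1861)
w4 = Aw3 = (6924, 10201, 14976)
Ratio at component: 14976 / 1861 = 8.0473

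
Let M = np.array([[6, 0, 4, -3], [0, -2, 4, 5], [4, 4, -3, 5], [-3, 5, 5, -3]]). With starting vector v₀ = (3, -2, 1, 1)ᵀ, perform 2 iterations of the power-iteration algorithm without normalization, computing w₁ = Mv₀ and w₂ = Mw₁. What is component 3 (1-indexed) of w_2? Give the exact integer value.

25

w1 = Mv₀ = (6·3 + 0·(-2) + 4·1 + (-3)·1; 0·3 + (-2)·(-2) + 4·1 + 5·1; 4·3 + 4·(-2) + (-3)·1 + 5·1; (-3)·3 + 5·(-2) + 5·1 + (-3)·1) = (19, 13, 6, -17)
w2 = Mw1 = (6·19 + 0·13 + 4·6 + (-3)·(-17); 0·19 + (-2)·13 + 4·6 + 5·(-17); 4·19 + 4·13 + (-3)·6 + 5·(-17); (-3)·19 + 5·13 + 5·6 + (-3)·(-17)) = (189, -87, 25, 89)
The requested component of w2 is 25.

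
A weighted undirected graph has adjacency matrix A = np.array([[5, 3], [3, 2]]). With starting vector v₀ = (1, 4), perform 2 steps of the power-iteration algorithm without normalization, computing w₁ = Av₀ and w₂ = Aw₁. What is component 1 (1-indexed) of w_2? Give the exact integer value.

118

w1 = Av₀ = (5·1 + 3·4; 3·1 + 2·4) = (17, 11)
w2 = Aw1 = (5·17 + 3·11; 3·17 + 2·11) = (118, 73)
The requested component of w2 is 118.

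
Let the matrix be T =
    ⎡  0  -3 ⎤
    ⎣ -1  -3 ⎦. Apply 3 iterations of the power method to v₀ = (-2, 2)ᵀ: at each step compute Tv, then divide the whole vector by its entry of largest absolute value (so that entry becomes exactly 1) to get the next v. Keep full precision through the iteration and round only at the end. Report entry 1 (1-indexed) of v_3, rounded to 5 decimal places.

0.81818

Tv0 = (-6.000000, -4.000000); divide by -6.000000 → v1 = (1.000000, 0.666667)
Tv1 = (-2.000000, -3.000000); divide by -3.000000 → v2 = (0.666667, 1.000000)
Tv2 = (-3.000000, -3.666667); divide by -3.666667 → v3 = (0.818182, 1.000000)
Requested entry of v3: -54/-66 = 0.81818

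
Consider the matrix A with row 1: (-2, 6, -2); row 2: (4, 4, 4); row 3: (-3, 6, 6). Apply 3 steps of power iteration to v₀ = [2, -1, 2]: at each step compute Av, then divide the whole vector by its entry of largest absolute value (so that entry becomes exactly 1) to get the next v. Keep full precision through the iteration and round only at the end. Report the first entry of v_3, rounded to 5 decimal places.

Av0 = (-14.000000, 12.000000, 0.000000); divide by -14.000000 → v1 = (1.000000, -0.857143, 0.000000)
Av1 = (-7.142857, 0.571429, -8.142857); divide by -8.142857 → v2 = (0.877193, -0.070175, 1.000000)
Av2 = (-4.175439, 7.228070, 2.947368); divide by 7.228070 → v3 = (-0.577670, 1.000000, 0.407767)
Requested entry of v3: -476/824 = -0.57767

-0.57767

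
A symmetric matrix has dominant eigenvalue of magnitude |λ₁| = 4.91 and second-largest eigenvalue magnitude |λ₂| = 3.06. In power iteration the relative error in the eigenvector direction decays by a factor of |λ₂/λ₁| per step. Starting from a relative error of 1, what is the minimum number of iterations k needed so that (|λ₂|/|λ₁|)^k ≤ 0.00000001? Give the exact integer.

39

|λ₂/λ₁| = 3.06/4.91 = 0.62322
Need k ≥ ln(0.00000001) / ln(0.62322) = -18.4207 / -0.4729 ≈ 38.956
Smallest integer k satisfying the bound: 39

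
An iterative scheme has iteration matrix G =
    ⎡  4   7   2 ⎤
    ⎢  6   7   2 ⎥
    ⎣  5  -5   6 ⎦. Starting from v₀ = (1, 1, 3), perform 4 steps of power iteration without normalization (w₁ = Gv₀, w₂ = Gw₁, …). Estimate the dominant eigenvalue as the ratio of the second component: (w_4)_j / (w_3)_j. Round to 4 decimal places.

w1 = Gv₀ = (4·1 + 7·1 + 2·3; 6·1 + 7·1 + 2·3; 5·1 + (-5)·1 + 6·3) = (17, 19, 18)
w2 = Gw1 = (4·17 + 7·19 + 2·18; 6·17 + 7·19 + 2·18; 5·17 + (-5)·19 + 6·18) = (237, 271, 98)
w3 = Gw2 = (3041, 3515, 418)
w4 = Gw3 = (37605, 43687, 138)
Ratio at component: 43687 / 3515 = 12.4287

λ ≈ 12.4287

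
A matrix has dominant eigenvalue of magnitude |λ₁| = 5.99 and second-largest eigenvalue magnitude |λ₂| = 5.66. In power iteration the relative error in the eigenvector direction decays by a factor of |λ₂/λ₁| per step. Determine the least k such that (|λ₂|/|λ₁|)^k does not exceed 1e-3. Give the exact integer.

122

|λ₂/λ₁| = 5.66/5.99 = 0.94491
Need k ≥ ln(1e-3) / ln(0.94491) = -6.9078 / -0.0567 ≈ 121.900
Smallest integer k satisfying the bound: 122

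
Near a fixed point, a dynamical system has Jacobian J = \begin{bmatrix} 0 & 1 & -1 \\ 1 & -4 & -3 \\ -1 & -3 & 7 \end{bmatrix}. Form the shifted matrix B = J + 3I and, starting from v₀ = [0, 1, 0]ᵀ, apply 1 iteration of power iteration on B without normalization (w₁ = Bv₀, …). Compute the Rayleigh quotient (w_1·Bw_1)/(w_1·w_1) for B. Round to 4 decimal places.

7.0909

B = J + 3I has rows (3, 1, -1); (1, -1, -3); (-1, -3, 10)
w1 = Bv₀ = (1, -1, -3)
Bw1 = (5, 11, -28)
w1·Bw1 = 78; w1·w1 = 11; μ ≈ 78/11 = 7.0909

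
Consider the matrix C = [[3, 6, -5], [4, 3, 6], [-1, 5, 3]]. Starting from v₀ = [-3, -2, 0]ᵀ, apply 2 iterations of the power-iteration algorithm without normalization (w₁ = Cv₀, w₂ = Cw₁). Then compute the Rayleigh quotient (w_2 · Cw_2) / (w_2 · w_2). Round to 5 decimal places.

8.92515

w1 = Cv₀ = (-21, -18, -7)
w2 = Cw1 = (-136, -180, -90)
Cw2 = (-1038, -1624, -1034)
w2·Cw2 = (-136)·(-1038) + (-180)·(-1624) + (-90)·(-1034) = 526548; w2·w2 = (-136)·(-136) + (-180)·(-180) + (-90)·(-90) = 58996
λ ≈ 526548/58996 = 8.92515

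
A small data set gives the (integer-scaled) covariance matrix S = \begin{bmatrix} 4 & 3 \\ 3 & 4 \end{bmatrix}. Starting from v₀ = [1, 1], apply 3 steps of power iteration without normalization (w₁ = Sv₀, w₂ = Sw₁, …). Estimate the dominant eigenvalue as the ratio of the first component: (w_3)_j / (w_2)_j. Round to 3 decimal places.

w1 = Sv₀ = (4·1 + 3·1; 3·1 + 4·1) = (7, 7)
w2 = Sw1 = (4·7 + 3·7; 3·7 + 4·7) = (49, 49)
w3 = Sw2 = (343, 343)
Ratio at component: 343 / 49 = 7.000

7.000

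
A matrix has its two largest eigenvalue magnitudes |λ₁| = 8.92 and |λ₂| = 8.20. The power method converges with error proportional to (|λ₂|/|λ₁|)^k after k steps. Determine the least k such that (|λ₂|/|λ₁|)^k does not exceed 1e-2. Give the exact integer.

55

|λ₂/λ₁| = 8.20/8.92 = 0.91928
Need k ≥ ln(1e-2) / ln(0.91928) = -4.6052 / -0.0842 ≈ 54.718
Smallest integer k satisfying the bound: 55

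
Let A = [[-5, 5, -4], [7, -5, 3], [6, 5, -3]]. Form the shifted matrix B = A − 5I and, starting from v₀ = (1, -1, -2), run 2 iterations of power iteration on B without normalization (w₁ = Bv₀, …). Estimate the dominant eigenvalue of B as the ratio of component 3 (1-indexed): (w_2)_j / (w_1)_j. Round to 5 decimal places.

B = A − 5I has rows (-10, 5, -4); (7, -10, 3); (6, 5, -8)
w1 = Bv₀ = (-7, 11, 17)
w2 = Bw1 = (57, -108, -123)
Ratio: -123/17 = -7.23529

μ ≈ -7.23529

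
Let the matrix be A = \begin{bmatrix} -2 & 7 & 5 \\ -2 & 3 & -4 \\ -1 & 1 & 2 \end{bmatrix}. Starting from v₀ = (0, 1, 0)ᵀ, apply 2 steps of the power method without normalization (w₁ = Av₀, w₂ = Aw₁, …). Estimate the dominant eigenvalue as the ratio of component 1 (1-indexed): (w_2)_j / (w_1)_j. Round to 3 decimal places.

1.714

w1 = Av₀ = ((-2)·0 + 7·1 + 5·0; (-2)·0 + 3·1 + (-4)·0; (-1)·0 + 1·1 + 2·0) = (7, 3, 1)
w2 = Aw1 = ((-2)·7 + 7·3 + 5·1; (-2)·7 + 3·3 + (-4)·1; (-1)·7 + 1·3 + 2·1) = (12, -9, -2)
Ratio at component: 12 / 7 = 1.714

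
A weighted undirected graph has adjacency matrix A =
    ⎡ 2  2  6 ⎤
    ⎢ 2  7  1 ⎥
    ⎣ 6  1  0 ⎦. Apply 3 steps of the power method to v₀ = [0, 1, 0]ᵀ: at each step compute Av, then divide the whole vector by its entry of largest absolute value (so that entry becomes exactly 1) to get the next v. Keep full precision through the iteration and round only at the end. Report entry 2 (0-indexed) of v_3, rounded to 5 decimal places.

0.44494

Av0 = (2.000000, 7.000000, 1.000000); divide by 7.000000 → v1 = (0.285714, 1.000000, 0.142857)
Av1 = (3.428571, 7.714286, 2.714286); divide by 7.714286 → v2 = (0.444444, 1.000000, 0.351852)
Av2 = (5.000000, 8.240741, 3.666667); divide by 8.240741 → v3 = (0.606742, 1.000000, 0.444944)
Requested entry of v3: 198/445 = 0.44494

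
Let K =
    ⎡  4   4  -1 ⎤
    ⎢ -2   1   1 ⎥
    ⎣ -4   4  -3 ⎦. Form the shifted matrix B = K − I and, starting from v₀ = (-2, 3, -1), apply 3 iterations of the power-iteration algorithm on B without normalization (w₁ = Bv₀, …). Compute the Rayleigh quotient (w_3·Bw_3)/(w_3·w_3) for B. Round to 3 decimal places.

-5.789

B = K − I has rows (3, 4, -1); (-2, 0, 1); (-4, 4, -4)
w1 = Bv₀ = (3·(-2) + 4·3 + (-1)·(-1); (-2)·(-2) + 0·3 + 1·(-1); (-4)·(-2) + 4·3 + (-4)·(-1)) = (7, 3, 24)
w2 = Bw1 = (3·7 + 4·3 + (-1)·24; (-2)·7 + 0·3 + 1·24; (-4)·7 + 4·3 + (-4)·24) = (9, 10, -112)
w3 = Bw2 = (179, -130, 452)
Bw3 = (-435, 94, -3044)
w3·Bw3 = -1465973; w3·w3 = 253245; μ ≈ -1465973/253245 = -5.789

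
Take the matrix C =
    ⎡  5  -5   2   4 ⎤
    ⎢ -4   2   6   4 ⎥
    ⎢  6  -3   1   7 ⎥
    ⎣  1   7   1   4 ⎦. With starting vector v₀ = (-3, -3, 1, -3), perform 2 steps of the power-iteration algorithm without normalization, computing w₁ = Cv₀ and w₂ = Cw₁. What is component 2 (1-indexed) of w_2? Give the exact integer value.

-274

w1 = Cv₀ = (5·(-3) + (-5)·(-3) + 2·1 + 4·(-3); (-4)·(-3) + 2·(-3) + 6·1 + 4·(-3); 6·(-3) + (-3)·(-3) + 1·1 + 7·(-3); 1·(-3) + 7·(-3) + 1·1 + 4·(-3)) = (-10, 0, -29, -35)
w2 = Cw1 = (5·(-10) + (-5)·0 + 2·(-29) + 4·(-35); (-4)·(-10) + 2·0 + 6·(-29) + 4·(-35); 6·(-10) + (-3)·0 + 1·(-29) + 7·(-35); 1·(-10) + 7·0 + 1·(-29) + 4·(-35)) = (-248, -274, -334, -179)
The requested component of w2 is -274.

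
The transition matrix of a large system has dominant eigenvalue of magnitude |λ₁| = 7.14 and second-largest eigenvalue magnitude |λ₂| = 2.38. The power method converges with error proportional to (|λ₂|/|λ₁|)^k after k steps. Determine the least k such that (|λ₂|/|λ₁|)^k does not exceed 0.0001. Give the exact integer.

9

|λ₂/λ₁| = 2.38/7.14 = 0.33333
Need k ≥ ln(0.0001) / ln(0.33333) = -9.2103 / -1.0986 ≈ 8.384
Smallest integer k satisfying the bound: 9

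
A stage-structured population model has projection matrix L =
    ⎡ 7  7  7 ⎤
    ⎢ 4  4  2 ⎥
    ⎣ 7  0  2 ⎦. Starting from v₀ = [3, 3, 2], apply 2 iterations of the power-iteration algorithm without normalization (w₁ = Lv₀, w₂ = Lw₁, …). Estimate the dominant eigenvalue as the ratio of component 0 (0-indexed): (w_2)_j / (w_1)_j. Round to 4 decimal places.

w1 = Lv₀ = (7·3 + 7·3 + 7·2; 4·3 + 4·3 + 2·2; 7·3 + 0·3 + 2·2) = (56, 28, 25)
w2 = Lw1 = (7·56 + 7·28 + 7·25; 4·56 + 4·28 + 2·25; 7·56 + 0·28 + 2·25) = (763, 386, 442)
Ratio at component: 763 / 56 = 13.6250

13.6250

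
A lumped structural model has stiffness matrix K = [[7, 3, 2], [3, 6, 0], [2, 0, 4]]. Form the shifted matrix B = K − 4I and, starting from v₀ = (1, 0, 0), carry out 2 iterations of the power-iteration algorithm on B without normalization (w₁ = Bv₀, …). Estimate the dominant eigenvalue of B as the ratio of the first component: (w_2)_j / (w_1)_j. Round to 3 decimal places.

B = K − 4I has rows (3, 3, 2); (3, 2, 0); (2, 0, 0)
w1 = Bv₀ = (3, 3, 2)
w2 = Bw1 = (22, 15, 6)
Ratio: 22/3 = 7.333

μ ≈ 7.333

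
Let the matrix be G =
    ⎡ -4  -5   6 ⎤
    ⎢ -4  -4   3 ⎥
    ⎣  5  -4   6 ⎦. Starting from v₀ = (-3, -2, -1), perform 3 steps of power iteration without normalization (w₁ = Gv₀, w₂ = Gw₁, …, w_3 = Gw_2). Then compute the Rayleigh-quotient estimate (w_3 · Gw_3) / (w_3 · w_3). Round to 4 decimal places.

w1 = Gv₀ = ((-4)·(-3) + (-5)·(-2) + 6·(-1); (-4)·(-3) + (-4)·(-2) + 3·(-1); 5·(-3) + (-4)·(-2) + 6·(-1)) = (16, 17, -13)
w2 = Gw1 = ((-4)·16 + (-5)·17 + 6·(-13); (-4)·16 + (-4)·17 + 3·(-13); 5·16 + (-4)·17 + 6·(-13)) = (-227, -171, -66)
w3 = Gw2 = (1367, 1394, -847)
Gw3 = (-17520, -13585, -3823)
w3·Gw3 = 1367·(-17520) + 1394·(-13585) + (-847)·(-3823) = -39649249; w3·w3 = 1367·1367 + 1394·1394 + (-847)·(-847) = 4529334
λ ≈ -39649249/4529334 = -8.7539

-8.7539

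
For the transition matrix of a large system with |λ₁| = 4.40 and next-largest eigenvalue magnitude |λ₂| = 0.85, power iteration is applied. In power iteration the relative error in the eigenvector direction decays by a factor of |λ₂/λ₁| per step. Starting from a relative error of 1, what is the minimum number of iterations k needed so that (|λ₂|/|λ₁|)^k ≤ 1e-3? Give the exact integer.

5

|λ₂/λ₁| = 0.85/4.40 = 0.19318
Need k ≥ ln(1e-3) / ln(0.19318) = -6.9078 / -1.6441 ≈ 4.201
Smallest integer k satisfying the bound: 5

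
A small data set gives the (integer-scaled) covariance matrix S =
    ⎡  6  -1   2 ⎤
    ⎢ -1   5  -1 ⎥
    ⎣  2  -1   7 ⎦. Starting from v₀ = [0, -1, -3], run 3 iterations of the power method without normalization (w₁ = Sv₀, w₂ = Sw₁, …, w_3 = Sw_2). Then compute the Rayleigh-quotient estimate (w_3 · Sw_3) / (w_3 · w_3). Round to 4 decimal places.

λ ≈ 8.9083

w1 = Sv₀ = (6·0 + (-1)·(-1) + 2·(-3); (-1)·0 + 5·(-1) + (-1)·(-3); 2·0 + (-1)·(-1) + 7·(-3)) = (-5, -2, -20)
w2 = Sw1 = (6·(-5) + (-1)·(-2) + 2·(-20); (-1)·(-5) + 5·(-2) + (-1)·(-20); 2·(-5) + (-1)·(-2) + 7·(-20)) = (-68, 15, -148)
w3 = Sw2 = (-719, 291, -1187)
Sw3 = (-6979, 3361, -10038)
w3·Sw3 = (-719)·(-6979) + 291·3361 + (-1187)·(-10038) = 17911058; w3·w3 = (-719)·(-719) + 291·291 + (-1187)·(-1187) = 2010611
λ ≈ 17911058/2010611 = 8.9083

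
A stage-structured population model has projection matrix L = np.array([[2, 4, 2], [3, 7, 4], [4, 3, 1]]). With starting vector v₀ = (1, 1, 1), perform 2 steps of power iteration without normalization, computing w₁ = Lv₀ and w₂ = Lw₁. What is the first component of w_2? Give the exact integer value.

w1 = Lv₀ = (2·1 + 4·1 + 2·1; 3·1 + 7·1 + 4·1; 4·1 + 3·1 + 1·1) = (8, 14, 8)
w2 = Lw1 = (2·8 + 4·14 + 2·8; 3·8 + 7·14 + 4·8; 4·8 + 3·14 + 1·8) = (88, 154, 82)
The requested component of w2 is 88.

88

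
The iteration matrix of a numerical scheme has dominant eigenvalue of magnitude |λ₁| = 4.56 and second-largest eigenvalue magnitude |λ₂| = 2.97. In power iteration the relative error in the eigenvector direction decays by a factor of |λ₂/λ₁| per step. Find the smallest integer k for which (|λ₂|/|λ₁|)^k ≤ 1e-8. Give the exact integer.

|λ₂/λ₁| = 2.97/4.56 = 0.65132
Need k ≥ ln(1e-8) / ln(0.65132) = -18.4207 / -0.4288 ≈ 42.963
Smallest integer k satisfying the bound: 43

43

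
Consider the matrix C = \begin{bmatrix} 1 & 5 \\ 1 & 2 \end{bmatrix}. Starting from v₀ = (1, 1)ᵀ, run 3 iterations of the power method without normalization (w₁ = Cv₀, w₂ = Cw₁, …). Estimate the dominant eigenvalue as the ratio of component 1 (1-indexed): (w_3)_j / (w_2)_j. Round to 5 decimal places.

3.85714

w1 = Cv₀ = (6, 3)
w2 = Cw1 = (21, 12)
w3 = Cw2 = (81, 45)
Ratio at component: 81 / 21 = 3.85714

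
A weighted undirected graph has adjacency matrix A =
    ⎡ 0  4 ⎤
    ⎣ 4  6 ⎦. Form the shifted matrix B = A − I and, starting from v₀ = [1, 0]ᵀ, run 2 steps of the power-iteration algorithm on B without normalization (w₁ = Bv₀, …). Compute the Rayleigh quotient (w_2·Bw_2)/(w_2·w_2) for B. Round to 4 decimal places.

5.8110

B = A − I has rows (-1, 4); (4, 5)
w1 = Bv₀ = ((-1)·1 + 4·0; 4·1 + 5·0) = (-1, 4)
w2 = Bw1 = ((-1)·(-1) + 4·4; 4·(-1) + 5·4) = (17, 16)
Bw2 = (47, 148)
w2·Bw2 = 3167; w2·w2 = 545; μ ≈ 3167/545 = 5.8110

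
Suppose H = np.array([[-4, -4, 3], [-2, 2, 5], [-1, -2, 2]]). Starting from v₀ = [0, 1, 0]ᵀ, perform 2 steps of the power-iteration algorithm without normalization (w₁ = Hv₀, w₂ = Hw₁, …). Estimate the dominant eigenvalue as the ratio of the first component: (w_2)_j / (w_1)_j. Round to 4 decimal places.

λ ≈ -0.5000

w1 = Hv₀ = ((-4)·0 + (-4)·1 + 3·0; (-2)·0 + 2·1 + 5·0; (-1)·0 + (-2)·1 + 2·0) = (-4, 2, -2)
w2 = Hw1 = ((-4)·(-4) + (-4)·2 + 3·(-2); (-2)·(-4) + 2·2 + 5·(-2); (-1)·(-4) + (-2)·2 + 2·(-2)) = (2, 2, -4)
Ratio at component: 2 / -4 = -0.5000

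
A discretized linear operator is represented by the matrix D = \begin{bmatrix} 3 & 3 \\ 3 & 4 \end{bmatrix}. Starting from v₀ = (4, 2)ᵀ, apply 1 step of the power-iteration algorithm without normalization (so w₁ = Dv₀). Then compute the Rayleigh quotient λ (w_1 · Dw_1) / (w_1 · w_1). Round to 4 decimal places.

w1 = Dv₀ = (3·4 + 3·2; 3·4 + 4·2) = (18, 20)
Dw1 = (114, 134)
w1·Dw1 = 18·114 + 20·134 = 4732; w1·w1 = 18·18 + 20·20 = 724
λ ≈ 4732/724 = 6.5359

6.5359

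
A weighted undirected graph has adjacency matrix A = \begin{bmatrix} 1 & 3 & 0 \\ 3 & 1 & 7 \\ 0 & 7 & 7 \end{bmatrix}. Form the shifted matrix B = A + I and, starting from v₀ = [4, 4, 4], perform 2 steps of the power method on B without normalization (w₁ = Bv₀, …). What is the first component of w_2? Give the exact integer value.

184

B = A + I has rows (2, 3, 0); (3, 2, 7); (0, 7, 8)
w1 = Bv₀ = (20, 48, 60)
w2 = Bw1 = (184, 576, 816)
Requested component of w2: 184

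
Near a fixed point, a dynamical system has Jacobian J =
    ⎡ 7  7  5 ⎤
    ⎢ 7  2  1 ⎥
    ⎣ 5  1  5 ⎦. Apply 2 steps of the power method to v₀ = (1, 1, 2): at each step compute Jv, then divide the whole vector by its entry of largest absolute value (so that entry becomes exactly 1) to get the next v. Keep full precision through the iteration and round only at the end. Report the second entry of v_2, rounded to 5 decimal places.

Jv0 = (24.000000, 11.000000, 16.000000); divide by 24.000000 → v1 = (1.000000, 0.458333, 0.666667)
Jv1 = (13.541667, 8.583333, 8.791667); divide by 13.541667 → v2 = (1.000000, 0.633846, 0.649231)
Requested entry of v2: 206/325 = 0.63385

0.63385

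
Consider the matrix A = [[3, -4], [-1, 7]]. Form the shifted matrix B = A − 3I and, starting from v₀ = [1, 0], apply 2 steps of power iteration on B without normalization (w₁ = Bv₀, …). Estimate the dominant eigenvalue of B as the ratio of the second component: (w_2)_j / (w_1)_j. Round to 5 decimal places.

B = A − 3I has rows (0, -4); (-1, 4)
w1 = Bv₀ = (0, -1)
w2 = Bw1 = (4, -4)
Ratio: -4/-1 = 4.00000

4.00000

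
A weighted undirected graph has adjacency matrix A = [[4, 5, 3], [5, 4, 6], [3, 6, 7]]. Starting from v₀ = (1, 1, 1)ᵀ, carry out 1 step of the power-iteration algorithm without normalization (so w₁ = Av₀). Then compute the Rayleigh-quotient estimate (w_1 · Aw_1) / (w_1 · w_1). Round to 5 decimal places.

14.56000

w1 = Av₀ = (4·1 + 5·1 + 3·1; 5·1 + 4·1 + 6·1; 3·1 + 6·1 + 7·1) = (12, 15, 16)
Aw1 = (171, 216, 238)
w1·Aw1 = 12·171 + 15·216 + 16·238 = 9100; w1·w1 = 12·12 + 15·15 + 16·16 = 625
λ ≈ 9100/625 = 14.56000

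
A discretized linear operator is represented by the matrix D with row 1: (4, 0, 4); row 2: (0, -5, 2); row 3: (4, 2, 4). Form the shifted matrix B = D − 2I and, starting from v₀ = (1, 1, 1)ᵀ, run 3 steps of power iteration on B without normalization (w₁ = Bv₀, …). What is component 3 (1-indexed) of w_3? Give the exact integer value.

B = D − 2I has rows (2, 0, 4); (0, -7, 2); (4, 2, 2)
w1 = Bv₀ = (6, -5, 8)
w2 = Bw1 = (44, 51, 30)
w3 = Bw2 = (208, -297, 338)
Requested component of w3: 338

338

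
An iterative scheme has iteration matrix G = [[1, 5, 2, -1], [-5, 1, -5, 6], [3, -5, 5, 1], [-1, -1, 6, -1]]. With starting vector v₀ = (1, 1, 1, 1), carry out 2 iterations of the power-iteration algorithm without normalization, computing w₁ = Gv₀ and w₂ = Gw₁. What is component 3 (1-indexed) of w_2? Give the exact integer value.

59

w1 = Gv₀ = (7, -3, 4, 3)
w2 = Gw1 = (-3, -40, 59, 17)
The requested component of w2 is 59.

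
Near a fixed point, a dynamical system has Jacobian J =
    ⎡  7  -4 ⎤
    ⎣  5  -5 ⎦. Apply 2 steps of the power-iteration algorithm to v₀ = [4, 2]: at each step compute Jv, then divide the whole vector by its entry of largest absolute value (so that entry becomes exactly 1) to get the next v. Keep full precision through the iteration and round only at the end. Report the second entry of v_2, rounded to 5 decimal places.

0.50000

Jv0 = (20.000000, 10.000000); divide by 20.000000 → v1 = (1.000000, 0.500000)
Jv1 = (5.000000, 2.500000); divide by 5.000000 → v2 = (1.000000, 0.500000)
Requested entry of v2: 50/100 = 0.50000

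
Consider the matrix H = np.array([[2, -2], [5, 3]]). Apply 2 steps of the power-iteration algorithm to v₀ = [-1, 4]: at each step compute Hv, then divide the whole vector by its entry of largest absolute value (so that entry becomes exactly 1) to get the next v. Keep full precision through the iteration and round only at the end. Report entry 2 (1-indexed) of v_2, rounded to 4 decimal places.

0.8529

Hv0 = (-10.00000, 7.00000); divide by -10.00000 → v1 = (1.00000, -0.70000)
Hv1 = (3.40000, 2.90000); divide by 3.40000 → v2 = (1.00000, 0.85294)
Requested entry of v2: -29/-34 = 0.8529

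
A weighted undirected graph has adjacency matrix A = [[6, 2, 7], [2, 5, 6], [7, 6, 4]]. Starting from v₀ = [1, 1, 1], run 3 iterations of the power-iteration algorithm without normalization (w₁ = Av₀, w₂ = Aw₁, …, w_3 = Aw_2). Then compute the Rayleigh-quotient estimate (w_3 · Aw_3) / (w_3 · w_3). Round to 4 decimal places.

λ ≈ 15.1674

w1 = Av₀ = (6·1 + 2·1 + 7·1; 2·1 + 5·1 + 6·1; 7·1 + 6·1 + 4·1) = (15, 13, 17)
w2 = Aw1 = (6·15 + 2·13 + 7·17; 2·15 + 5·13 + 6·17; 7·15 + 6·13 + 4·17) = (235, 197, 251)
w3 = Aw2 = (3561, 2961, 3831)
Aw3 = (54105, 44913, 58017)
w3·Aw3 = 3561·54105 + 2961·44913 + 3831·58017 = 547918425; w3·w3 = 3561·3561 + 2961·2961 + 3831·3831 = 36124803
λ ≈ 547918425/36124803 = 15.1674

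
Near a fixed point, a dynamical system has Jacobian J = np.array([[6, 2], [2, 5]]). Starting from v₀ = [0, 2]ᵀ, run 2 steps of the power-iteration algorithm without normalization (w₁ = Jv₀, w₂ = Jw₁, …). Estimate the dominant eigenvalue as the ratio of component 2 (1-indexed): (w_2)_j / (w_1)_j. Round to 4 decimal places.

λ ≈ 5.8000

w1 = Jv₀ = (4, 10)
w2 = Jw1 = (44, 58)
Ratio at component: 58 / 10 = 5.8000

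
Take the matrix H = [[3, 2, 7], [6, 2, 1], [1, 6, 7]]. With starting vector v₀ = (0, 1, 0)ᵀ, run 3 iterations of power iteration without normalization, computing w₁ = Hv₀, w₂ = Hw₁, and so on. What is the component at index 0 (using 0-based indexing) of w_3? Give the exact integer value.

592

w1 = Hv₀ = (3·0 + 2·1 + 7·0; 6·0 + 2·1 + 1·0; 1·0 + 6·1 + 7·0) = (2, 2, 6)
w2 = Hw1 = (3·2 + 2·2 + 7·6; 6·2 + 2·2 + 1·6; 1·2 + 6·2 + 7·6) = (52, 22, 56)
w3 = Hw2 = (592, 412, 576)
The requested component of w3 is 592.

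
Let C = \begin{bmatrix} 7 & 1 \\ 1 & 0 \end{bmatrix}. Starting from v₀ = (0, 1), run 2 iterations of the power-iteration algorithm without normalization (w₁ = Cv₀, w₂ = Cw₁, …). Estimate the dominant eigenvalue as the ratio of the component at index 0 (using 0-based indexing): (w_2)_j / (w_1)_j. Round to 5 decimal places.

w1 = Cv₀ = (7·0 + 1·1; 1·0 + 0·1) = (1, 0)
w2 = Cw1 = (7·1 + 1·0; 1·1 + 0·0) = (7, 1)
Ratio at component: 7 / 1 = 7.00000

7.00000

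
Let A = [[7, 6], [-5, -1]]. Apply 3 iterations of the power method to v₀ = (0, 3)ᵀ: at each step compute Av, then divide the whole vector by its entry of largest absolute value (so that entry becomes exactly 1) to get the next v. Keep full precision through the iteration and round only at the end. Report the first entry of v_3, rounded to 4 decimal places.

Av0 = (18.00000, -3.00000); divide by 18.00000 → v1 = (1.00000, -0.16667)
Av1 = (6.00000, -4.83333); divide by 6.00000 → v2 = (1.00000, -0.80556)
Av2 = (2.16667, -4.19444); divide by -4.19444 → v3 = (-0.51656, 1.00000)
Requested entry of v3: 234/-453 = -0.5166

-0.5166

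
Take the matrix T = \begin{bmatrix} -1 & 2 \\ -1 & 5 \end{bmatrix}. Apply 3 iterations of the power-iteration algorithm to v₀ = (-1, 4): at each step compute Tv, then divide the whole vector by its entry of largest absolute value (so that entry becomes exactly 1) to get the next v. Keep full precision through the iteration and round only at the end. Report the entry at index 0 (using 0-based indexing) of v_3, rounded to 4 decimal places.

Tv0 = (9.00000, 21.00000); divide by 21.00000 → v1 = (0.42857, 1.00000)
Tv1 = (1.57143, 4.57143); divide by 4.57143 → v2 = (0.34375, 1.00000)
Tv2 = (1.65625, 4.65625); divide by 4.65625 → v3 = (0.35570, 1.00000)
Requested entry of v3: 159/447 = 0.3557

0.3557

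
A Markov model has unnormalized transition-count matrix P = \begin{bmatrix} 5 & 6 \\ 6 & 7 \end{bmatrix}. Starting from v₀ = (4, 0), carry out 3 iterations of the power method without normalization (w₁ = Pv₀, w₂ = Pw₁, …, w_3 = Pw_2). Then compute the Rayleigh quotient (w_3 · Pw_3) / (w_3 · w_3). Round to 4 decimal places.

12.0828

w1 = Pv₀ = (5·4 + 6·0; 6·4 + 7·0) = (20, 24)
w2 = Pw1 = (5·20 + 6·24; 6·20 + 7·24) = (244, 288)
w3 = Pw2 = (2948, 3480)
Pw3 = (35620, 42048)
w3·Pw3 = 2948·35620 + 3480·42048 = 251334800; w3·w3 = 2948·2948 + 3480·3480 = 20801104
λ ≈ 251334800/20801104 = 12.0828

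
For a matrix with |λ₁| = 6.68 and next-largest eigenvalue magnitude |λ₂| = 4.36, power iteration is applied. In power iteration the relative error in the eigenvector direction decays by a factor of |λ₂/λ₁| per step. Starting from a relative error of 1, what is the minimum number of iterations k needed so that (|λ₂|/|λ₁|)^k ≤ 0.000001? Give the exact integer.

|λ₂/λ₁| = 4.36/6.68 = 0.65269
Need k ≥ ln(0.000001) / ln(0.65269) = -13.8155 / -0.4266 ≈ 32.382
Smallest integer k satisfying the bound: 33

33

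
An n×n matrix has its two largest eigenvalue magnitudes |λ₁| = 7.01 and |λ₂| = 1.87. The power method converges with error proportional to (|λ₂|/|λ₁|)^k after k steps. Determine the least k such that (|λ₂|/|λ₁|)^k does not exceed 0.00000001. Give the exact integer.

14

|λ₂/λ₁| = 1.87/7.01 = 0.26676
Need k ≥ ln(0.00000001) / ln(0.26676) = -18.4207 / -1.3214 ≈ 13.940
Smallest integer k satisfying the bound: 14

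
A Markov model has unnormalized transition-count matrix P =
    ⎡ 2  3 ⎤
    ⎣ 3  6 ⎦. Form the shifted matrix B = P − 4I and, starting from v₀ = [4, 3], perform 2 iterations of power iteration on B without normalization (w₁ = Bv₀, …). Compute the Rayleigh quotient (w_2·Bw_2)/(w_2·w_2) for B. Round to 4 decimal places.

2.3200

B = P − 4I has rows (-2, 3); (3, 2)
w1 = Bv₀ = ((-2)·4 + 3·3; 3·4 + 2·3) = (1, 18)
w2 = Bw1 = ((-2)·1 + 3·18; 3·1 + 2·18) = (52, 39)
Bw2 = (13, 234)
w2·Bw2 = 9802; w2·w2 = 4225; μ ≈ 9802/4225 = 2.3200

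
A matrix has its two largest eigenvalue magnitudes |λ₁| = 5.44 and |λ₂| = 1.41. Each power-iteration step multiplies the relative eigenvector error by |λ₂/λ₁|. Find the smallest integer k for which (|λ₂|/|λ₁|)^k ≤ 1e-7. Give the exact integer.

12

|λ₂/λ₁| = 1.41/5.44 = 0.25919
Need k ≥ ln(1e-7) / ln(0.25919) = -16.1181 / -1.3502 ≈ 11.938
Smallest integer k satisfying the bound: 12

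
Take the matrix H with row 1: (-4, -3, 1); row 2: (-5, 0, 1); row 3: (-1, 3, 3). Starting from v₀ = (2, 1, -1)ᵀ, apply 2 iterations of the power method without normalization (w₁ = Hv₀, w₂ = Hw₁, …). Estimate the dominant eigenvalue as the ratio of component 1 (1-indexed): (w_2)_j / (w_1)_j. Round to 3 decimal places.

w1 = Hv₀ = (-12, -11, -2)
w2 = Hw1 = (79, 58, -27)
Ratio at component: 79 / -12 = -6.583

-6.583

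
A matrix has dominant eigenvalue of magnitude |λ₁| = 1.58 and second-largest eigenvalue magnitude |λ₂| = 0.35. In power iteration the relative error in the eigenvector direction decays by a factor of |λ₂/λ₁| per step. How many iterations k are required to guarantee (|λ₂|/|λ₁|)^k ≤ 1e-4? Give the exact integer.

7

|λ₂/λ₁| = 0.35/1.58 = 0.22152
Need k ≥ ln(1e-4) / ln(0.22152) = -9.2103 / -1.5072 ≈ 6.111
Smallest integer k satisfying the bound: 7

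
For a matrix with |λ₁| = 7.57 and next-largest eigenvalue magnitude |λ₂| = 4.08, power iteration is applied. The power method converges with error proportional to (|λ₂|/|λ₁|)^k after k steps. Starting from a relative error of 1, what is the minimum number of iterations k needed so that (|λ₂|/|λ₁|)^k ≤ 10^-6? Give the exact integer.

|λ₂/λ₁| = 4.08/7.57 = 0.53897
Need k ≥ ln(10^-6) / ln(0.53897) = -13.8155 / -0.6181 ≈ 22.352
Smallest integer k satisfying the bound: 23

23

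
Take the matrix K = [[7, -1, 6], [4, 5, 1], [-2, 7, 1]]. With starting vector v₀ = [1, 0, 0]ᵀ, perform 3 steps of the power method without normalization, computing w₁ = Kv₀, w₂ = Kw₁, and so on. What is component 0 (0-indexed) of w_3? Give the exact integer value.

257

w1 = Kv₀ = (7·1 + (-1)·0 + 6·0; 4·1 + 5·0 + 1·0; (-2)·1 + 7·0 + 1·0) = (7, 4, -2)
w2 = Kw1 = (7·7 + (-1)·4 + 6·(-2); 4·7 + 5·4 + 1·(-2); (-2)·7 + 7·4 + 1·(-2)) = (33, 46, 12)
w3 = Kw2 = (257, 374, 268)
The requested component of w3 is 257.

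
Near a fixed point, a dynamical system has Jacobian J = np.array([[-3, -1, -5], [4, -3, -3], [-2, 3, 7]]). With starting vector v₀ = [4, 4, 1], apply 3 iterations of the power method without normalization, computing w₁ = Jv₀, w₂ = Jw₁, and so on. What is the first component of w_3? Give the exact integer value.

w1 = Jv₀ = ((-3)·4 + (-1)·4 + (-5)·1; 4·4 + (-3)·4 + (-3)·1; (-2)·4 + 3·4 + 7·1) = (-21, 1, 11)
w2 = Jw1 = ((-3)·(-21) + (-1)·1 + (-5)·11; 4·(-21) + (-3)·1 + (-3)·11; (-2)·(-21) + 3·1 + 7·11) = (7, -120, 122)
w3 = Jw2 = (-511, 22, 480)
The requested component of w3 is -511.

-511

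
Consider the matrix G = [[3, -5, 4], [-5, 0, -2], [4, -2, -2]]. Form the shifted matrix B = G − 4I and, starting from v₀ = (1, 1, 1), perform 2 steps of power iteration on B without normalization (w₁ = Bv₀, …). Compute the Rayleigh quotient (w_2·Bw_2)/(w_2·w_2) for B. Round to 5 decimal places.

-6.90214

B = G − 4I has rows (-1, -5, 4); (-5, -4, -2); (4, -2, -6)
w1 = Bv₀ = (-2, -11, -4)
w2 = Bw1 = (41, 62, 38)
Bw2 = (-199, -529, -188)
w2·Bw2 = -48101; w2·w2 = 6969; μ ≈ -48101/6969 = -6.90214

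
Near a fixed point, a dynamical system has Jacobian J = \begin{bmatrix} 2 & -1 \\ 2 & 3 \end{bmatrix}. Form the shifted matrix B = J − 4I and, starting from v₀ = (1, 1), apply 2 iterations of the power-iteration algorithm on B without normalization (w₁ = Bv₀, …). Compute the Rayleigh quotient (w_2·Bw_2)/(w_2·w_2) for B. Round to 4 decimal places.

B = J − 4I has rows (-2, -1); (2, -1)
w1 = Bv₀ = ((-2)·1 + (-1)·1; 2·1 + (-1)·1) = (-3, 1)
w2 = Bw1 = ((-2)·(-3) + (-1)·1; 2·(-3) + (-1)·1) = (5, -7)
Bw2 = (-3, 17)
w2·Bw2 = -134; w2·w2 = 74; μ ≈ -134/74 = -1.8108

-1.8108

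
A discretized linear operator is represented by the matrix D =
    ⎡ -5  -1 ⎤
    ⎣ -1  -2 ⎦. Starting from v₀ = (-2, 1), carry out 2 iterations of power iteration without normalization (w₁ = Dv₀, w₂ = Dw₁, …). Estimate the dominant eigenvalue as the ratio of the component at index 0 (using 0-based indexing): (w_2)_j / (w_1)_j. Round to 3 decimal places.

-5.000

w1 = Dv₀ = ((-5)·(-2) + (-1)·1; (-1)·(-2) + (-2)·1) = (9, 0)
w2 = Dw1 = ((-5)·9 + (-1)·0; (-1)·9 + (-2)·0) = (-45, -9)
Ratio at component: -45 / 9 = -5.000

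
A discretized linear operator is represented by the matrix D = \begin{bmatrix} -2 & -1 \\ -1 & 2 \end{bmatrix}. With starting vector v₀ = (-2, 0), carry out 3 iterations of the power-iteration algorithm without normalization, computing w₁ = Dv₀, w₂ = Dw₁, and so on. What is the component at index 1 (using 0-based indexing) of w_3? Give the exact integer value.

w1 = Dv₀ = ((-2)·(-2) + (-1)·0; (-1)·(-2) + 2·0) = (4, 2)
w2 = Dw1 = ((-2)·4 + (-1)·2; (-1)·4 + 2·2) = (-10, 0)
w3 = Dw2 = (20, 10)
The requested component of w3 is 10.

10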